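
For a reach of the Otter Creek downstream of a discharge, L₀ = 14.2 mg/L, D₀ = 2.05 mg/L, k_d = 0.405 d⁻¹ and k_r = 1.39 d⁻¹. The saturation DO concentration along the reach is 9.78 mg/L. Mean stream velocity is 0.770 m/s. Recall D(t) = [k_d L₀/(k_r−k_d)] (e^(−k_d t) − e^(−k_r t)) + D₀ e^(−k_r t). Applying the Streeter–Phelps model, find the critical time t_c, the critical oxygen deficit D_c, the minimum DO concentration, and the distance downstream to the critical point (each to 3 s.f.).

At the critical point dD/dt = 0, so k_d L₀ e^(−k_d t) = k_r D. Substituting D(t) from the Streeter–Phelps equation and solving for t gives
t_c = ln[(k_r/k_d)(1 − D₀(k_r−k_d)/(k_d L₀))] / (k_r−k_d).
Here k_r−k_d = 0.9850 d⁻¹ and 1 − D₀(k_r−k_d)/(k_d L₀) = 1 − 2.05×0.9850/(0.405×14.2) = 0.6489, so
t_c = ln(3.432 × 0.6489) / 0.9850 = 0.8007 / 0.9850 = 0.8129 d.
D_c = (k_d/k_r) L₀ e^(−k_d t_c) = (0.405/1.39) × 14.2 × e^(−0.405×0.8129) = 0.2914 × 14.2 × 0.7195 = 2.977 mg/L.
Minimum DO = C_s − D_c = 9.78 − 2.977 = 6.803 mg/L.
x_c = v t_c = 0.770 m/s × 0.8129 d × 86400 s/d = 54080 m ≈ 54.1 km.

t_c ≈ 0.813 d; D_c ≈ 2.98 mg/L; min DO ≈ 6.80 mg/L; x_c ≈ 54.1 km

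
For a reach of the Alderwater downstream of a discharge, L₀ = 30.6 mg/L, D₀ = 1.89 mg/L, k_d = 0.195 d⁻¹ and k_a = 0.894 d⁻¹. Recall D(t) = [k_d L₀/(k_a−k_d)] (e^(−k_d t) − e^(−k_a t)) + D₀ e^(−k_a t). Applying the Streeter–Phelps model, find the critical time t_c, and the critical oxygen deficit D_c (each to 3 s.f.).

t_c ≈ 1.82 d; D_c ≈ 4.68 mg/L

At the critical point dD/dt = 0, so k_d L₀ e^(−k_d t) = k_a D. Substituting D(t) from the Streeter–Phelps equation and solving for t gives
t_c = ln[(k_a/k_d)(1 − D₀(k_a−k_d)/(k_d L₀))] / (k_a−k_d).
Here k_a−k_d = 0.6990 d⁻¹ and 1 − D₀(k_a−k_d)/(k_d L₀) = 1 − 1.89×0.6990/(0.195×30.6) = 0.7786, so
t_c = ln(4.585 × 0.7786) / 0.6990 = 1.272 / 0.6990 = 1.820 d.
L(t_c) = L₀ e^(−k_d t_c) = 30.6 × 0.7012 = 21.46 mg/L, and at the critical point k_a D_c = k_d L, so D_c = (0.195/0.894) × 21.46 = 4.680 mg/L.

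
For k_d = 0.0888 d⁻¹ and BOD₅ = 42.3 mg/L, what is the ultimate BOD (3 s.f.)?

BOD₅ = L₀(1 − e^(−5k_d)) ⇒ L₀ = BOD₅ / (1 − e^(−5×0.0888))
= 42.3 / (1 − 0.6415) = 42.3 / 0.3585 = 118.0 mg/L.

L₀ ≈ 118 mg/L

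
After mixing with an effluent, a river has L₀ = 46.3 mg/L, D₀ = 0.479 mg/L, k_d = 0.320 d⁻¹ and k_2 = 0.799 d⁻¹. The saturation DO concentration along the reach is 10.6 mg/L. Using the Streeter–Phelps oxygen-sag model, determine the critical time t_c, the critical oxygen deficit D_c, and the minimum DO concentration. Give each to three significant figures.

t_c = [1/(k_2−k_d)] ln[(k_2/k_d)(1 − D₀(k_2−k_d)/(k_d L₀))]
= [1/(0.799−0.320)] ln[(0.799/0.320)(1 − 0.479×0.4790/(0.320×46.3))]
= (1/0.4790) ln[2.497 × 0.9845] = 2.088 × ln(2.458) = 2.088 × 0.8994 = 1.878 d.
D_c = (k_d/k_2) L₀ e^(−k_d t_c) = (0.320/0.799) × 46.3 × e^(−0.320×1.878) = 0.4005 × 46.3 × 0.5483 = 10.17 mg/L.
Minimum DO = C_s − D_c = 10.6 − 10.17 = 0.4322 mg/L.

t_c ≈ 1.88 d; D_c ≈ 10.2 mg/L; min DO ≈ 0.432 mg/L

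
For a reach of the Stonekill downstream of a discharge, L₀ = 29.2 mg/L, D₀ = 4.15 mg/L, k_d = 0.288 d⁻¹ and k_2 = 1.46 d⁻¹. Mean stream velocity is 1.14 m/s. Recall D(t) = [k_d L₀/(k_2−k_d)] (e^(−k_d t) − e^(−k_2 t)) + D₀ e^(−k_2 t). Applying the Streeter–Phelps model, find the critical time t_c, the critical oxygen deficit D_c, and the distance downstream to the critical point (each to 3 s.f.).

With k_2/k_d = 5.069 and 1 − D₀(k_2−k_d)/(k_d L₀) = 0.4216,
t_c = ln(5.069 × 0.4216) / (1.46 − 0.288) = ln(2.137) / 1.172 = 0.7596/1.172 = 0.6481 d.
L(t_c) = L₀ e^(−k_d t_c) = 29.2 × 0.8297 = 24.23 mg/L, and at the critical point k_2 D_c = k_d L, so D_c = (0.288/1.46) × 24.23 = 4.779 mg/L.
x_c = v t_c = 1.14 m/s × 0.6481 d × 86400 s/d = 63840 m ≈ 63.8 km.

t_c ≈ 0.648 d; D_c ≈ 4.78 mg/L; x_c ≈ 63.8 km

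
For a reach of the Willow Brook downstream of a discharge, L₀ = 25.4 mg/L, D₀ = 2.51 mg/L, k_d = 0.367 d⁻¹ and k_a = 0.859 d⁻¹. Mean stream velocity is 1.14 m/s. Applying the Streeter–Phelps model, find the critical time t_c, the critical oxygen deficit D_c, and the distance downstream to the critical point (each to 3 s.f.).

With k_a/k_d = 2.341 and 1 − D₀(k_a−k_d)/(k_d L₀) = 0.8675,
t_c = ln(2.341 × 0.8675) / (0.859 − 0.367) = ln(2.031) / 0.4920 = 0.7083/0.4920 = 1.440 d.
D_c = (k_d/k_a) L₀ e^(−k_d t_c) = (0.367/0.859) × 25.4 × e^(−0.367×1.440) = 0.4272 × 25.4 × 0.5896 = 6.398 mg/L.
x_c = v t_c = 1.14 m/s × 1.440 d × 86400 s/d = 141800 m ≈ 142 km.

t_c ≈ 1.44 d; D_c ≈ 6.40 mg/L; x_c ≈ 142 km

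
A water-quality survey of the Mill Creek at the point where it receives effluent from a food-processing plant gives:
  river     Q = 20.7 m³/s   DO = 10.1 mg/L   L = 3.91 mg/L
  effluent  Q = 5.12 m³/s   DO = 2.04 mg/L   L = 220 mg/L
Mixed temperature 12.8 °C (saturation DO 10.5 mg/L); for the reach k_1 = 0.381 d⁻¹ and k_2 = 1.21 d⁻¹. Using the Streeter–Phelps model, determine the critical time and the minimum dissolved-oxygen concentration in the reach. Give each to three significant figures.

Mixed DO = (20.7×10.1 + 5.12×2.04)/(20.7+5.12) = 219.5/25.82 = 8.502 mg/L.
Mixed L₀ = (20.7×3.91 + 5.12×220)/(25.82) = 1207/25.82 = 46.76 mg/L.
Initial deficit D₀ = C_s − DO₀ = 10.5 − 8.502 = 1.998 mg/L.
t_c = (1/0.8290) ln[(1.21/0.381)(1 − 1.998×0.8290/(0.381×46.76))] = 1.206 × ln(2.881) = 1.276 d.
D_c = (0.381/1.21) × 46.76 × e^(−0.381×1.276) = 0.3149 × 46.76 × 0.6149 = 9.054 mg/L.
Minimum DO = 10.5 − 9.054 = 1.446 mg/L.

t_c ≈ 1.28 d; minimum DO ≈ 1.45 mg/L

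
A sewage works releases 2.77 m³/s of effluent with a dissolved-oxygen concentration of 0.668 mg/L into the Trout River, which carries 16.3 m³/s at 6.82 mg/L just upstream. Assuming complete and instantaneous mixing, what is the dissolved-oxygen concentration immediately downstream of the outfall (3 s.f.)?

5.93 mg/L

Flow-weighted mixing: C = (Q_r C_r + Q_w C_w)/(Q_r + Q_w)
= (16.3×6.82 + 2.77×0.668)/(16.3 + 2.77) = 113.0/19.07 = 5.926 mg/L.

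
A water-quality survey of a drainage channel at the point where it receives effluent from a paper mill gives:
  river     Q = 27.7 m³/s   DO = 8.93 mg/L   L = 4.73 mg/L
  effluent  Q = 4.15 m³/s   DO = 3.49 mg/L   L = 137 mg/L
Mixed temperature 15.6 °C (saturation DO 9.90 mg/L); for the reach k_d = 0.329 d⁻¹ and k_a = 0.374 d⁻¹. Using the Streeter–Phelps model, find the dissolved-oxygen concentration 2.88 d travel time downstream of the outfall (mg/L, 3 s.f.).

DO ≈ 1.76 mg/L

Mixed DO = (27.7×8.93 + 4.15×3.49)/(27.7+4.15) = 261.8/31.85 = 8.221 mg/L.
Mixed L₀ = (27.7×4.73 + 4.15×137)/(31.85) = 699.6/31.85 = 21.96 mg/L.
Initial deficit D₀ = C_s − DO₀ = 9.90 − 8.221 = 1.679 mg/L.
D(2.88) = [0.329×21.96/(0.374−0.329)](e^(−0.329×2.88) − e^(−0.374×2.88)) + 1.679 e^(−0.374×2.88)
= 160.6 × (0.3877 − 0.3406) + 1.679 × 0.3406 = 8.140 mg/L.
DO = 9.90 − 8.140 = 1.760 mg/L.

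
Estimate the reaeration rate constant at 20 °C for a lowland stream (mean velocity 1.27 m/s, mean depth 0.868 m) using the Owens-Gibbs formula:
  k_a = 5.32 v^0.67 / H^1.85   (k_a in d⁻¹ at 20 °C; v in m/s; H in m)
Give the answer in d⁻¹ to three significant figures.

k_a ≈ 8.11 d⁻¹

k_a = 5.32 × 1.27^0.67 / 0.868^1.85 = 5.32 × 1.174 / 0.7696 = 8.113 d⁻¹.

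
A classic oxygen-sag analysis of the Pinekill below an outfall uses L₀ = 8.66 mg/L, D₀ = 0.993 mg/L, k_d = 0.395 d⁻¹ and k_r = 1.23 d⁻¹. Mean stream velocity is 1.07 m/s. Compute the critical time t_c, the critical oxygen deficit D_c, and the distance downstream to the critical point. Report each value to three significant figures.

At the critical point dD/dt = 0, so k_d L₀ e^(−k_d t) = k_r D. Substituting D(t) from the Streeter–Phelps equation and solving for t gives
t_c = ln[(k_r/k_d)(1 − D₀(k_r−k_d)/(k_d L₀))] / (k_r−k_d).
Here k_r−k_d = 0.8350 d⁻¹ and 1 − D₀(k_r−k_d)/(k_d L₀) = 1 − 0.993×0.8350/(0.395×8.66) = 0.7576, so
t_c = ln(3.114 × 0.7576) / 0.8350 = 0.8583 / 0.8350 = 1.028 d.
L(t_c) = L₀ e^(−k_d t_c) = 8.66 × 0.6663 = 5.770 mg/L, and at the critical point k_r D_c = k_d L, so D_c = (0.395/1.23) × 5.770 = 1.853 mg/L.
x_c = v t_c = 1.07 m/s × 1.028 d × 86400 s/d = 95030 m ≈ 95.0 km.

t_c ≈ 1.03 d; D_c ≈ 1.85 mg/L; x_c ≈ 95.0 km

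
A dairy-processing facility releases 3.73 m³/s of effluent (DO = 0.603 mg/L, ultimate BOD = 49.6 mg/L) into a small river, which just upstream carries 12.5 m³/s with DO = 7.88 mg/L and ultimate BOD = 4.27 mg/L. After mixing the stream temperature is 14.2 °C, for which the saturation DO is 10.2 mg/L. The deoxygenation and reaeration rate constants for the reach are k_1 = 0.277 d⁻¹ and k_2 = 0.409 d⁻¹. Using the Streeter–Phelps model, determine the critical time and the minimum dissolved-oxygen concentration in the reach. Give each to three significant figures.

t_c ≈ 1.90 d; minimum DO ≈ 4.33 mg/L

Mixed DO = (12.5×7.88 + 3.73×0.603)/(12.5+3.73) = 100.7/16.23 = 6.208 mg/L.
Mixed L₀ = (12.5×4.27 + 3.73×49.6)/(16.23) = 238.4/16.23 = 14.69 mg/L.
Initial deficit D₀ = C_s − DO₀ = 10.2 − 6.208 = 3.992 mg/L.
t_c = (1/0.1320) ln[(0.409/0.277)(1 − 3.992×0.1320/(0.277×14.69))] = 7.576 × ln(1.285) = 1.901 d.
D_c = (0.277/0.409) × 14.69 × e^(−0.277×1.901) = 0.6773 × 14.69 × 0.5906 = 5.875 mg/L.
Minimum DO = 10.2 − 5.875 = 4.325 mg/L.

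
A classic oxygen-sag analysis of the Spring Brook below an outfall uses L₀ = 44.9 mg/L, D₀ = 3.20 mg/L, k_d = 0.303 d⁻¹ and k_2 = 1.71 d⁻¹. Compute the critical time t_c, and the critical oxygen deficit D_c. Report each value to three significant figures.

With k_2/k_d = 5.644 and 1 − D₀(k_2−k_d)/(k_d L₀) = 0.6691,
t_c = ln(5.644 × 0.6691) / (1.71 − 0.303) = ln(3.776) / 1.407 = 1.329/1.407 = 0.9443 d.
L(t_c) = L₀ e^(−k_d t_c) = 44.9 × 0.7512 = 33.73 mg/L, and at the critical point k_2 D_c = k_d L, so D_c = (0.303/1.71) × 33.73 = 5.976 mg/L.

t_c ≈ 0.944 d; D_c ≈ 5.98 mg/L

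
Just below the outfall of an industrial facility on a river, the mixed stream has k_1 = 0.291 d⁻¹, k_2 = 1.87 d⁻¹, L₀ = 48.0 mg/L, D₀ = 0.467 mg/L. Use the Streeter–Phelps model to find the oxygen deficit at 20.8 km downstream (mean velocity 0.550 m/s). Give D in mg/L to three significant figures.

D ≈ 4.09 mg/L

Travel time t = x/v = 20.8 km / (0.550 m/s) = 20800 m / 0.550 m/s = 37820 s = 0.4377 d.
k_1 L₀/(k_2−k_1) = 0.291×48.0/(1.87−0.291) = 13.97/1.579 = 8.846 mg/L.
e^(−k_1 t) = e^(−0.291×0.4377) = 0.8804; e^(−k_2 t) = e^(−1.87×0.4377) = 0.4411.
D = 8.846 × (0.8804 − 0.4411) + 0.467 × 0.4411 = 3.886 + 0.2060 = 4.092 mg/L.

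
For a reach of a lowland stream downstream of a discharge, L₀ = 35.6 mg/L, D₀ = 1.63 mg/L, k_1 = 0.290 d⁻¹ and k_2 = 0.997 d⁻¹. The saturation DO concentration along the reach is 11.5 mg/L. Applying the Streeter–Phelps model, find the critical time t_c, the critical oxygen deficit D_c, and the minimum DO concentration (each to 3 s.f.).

t_c = [1/(k_2−k_1)] ln[(k_2/k_1)(1 − D₀(k_2−k_1)/(k_1 L₀))]
= [1/(0.997−0.290)] ln[(0.997/0.290)(1 − 1.63×0.7070/(0.290×35.6))]
= (1/0.7070) ln[3.438 × 0.8884] = 1.414 × ln(3.054) = 1.414 × 1.117 = 1.579 d.
D_c = (k_1/k_2) L₀ e^(−k_1 t_c) = (0.290/0.997) × 35.6 × e^(−0.290×1.579) = 0.2909 × 35.6 × 0.6326 = 6.550 mg/L.
Minimum DO = C_s − D_c = 11.5 − 6.550 = 4.950 mg/L.

t_c ≈ 1.58 d; D_c ≈ 6.55 mg/L; min DO ≈ 4.95 mg/L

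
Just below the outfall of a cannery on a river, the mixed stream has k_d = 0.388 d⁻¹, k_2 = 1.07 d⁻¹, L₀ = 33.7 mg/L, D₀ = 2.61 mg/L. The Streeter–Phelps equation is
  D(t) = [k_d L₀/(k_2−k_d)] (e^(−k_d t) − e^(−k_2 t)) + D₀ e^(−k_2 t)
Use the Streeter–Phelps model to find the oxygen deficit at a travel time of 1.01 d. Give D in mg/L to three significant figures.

k_d L₀/(k_2−k_d) = 0.388×33.7/(1.07−0.388) = 13.08/0.6820 = 19.17 mg/L.
e^(−k_d t) = e^(−0.388×1.010) = 0.6758; e^(−k_2 t) = e^(−1.07×1.010) = 0.3394.
D = 19.17 × (0.6758 − 0.3394) + 2.61 × 0.3394 = 6.450 + 0.8857 = 7.336 mg/L.

D ≈ 7.34 mg/L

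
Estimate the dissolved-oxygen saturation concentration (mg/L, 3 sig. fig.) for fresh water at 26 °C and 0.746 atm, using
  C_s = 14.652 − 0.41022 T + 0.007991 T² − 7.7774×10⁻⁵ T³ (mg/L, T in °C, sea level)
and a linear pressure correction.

At sea level: C_s = 14.652 − 0.41022×26 + 0.007991×26² − 7.7774×10⁻⁵×26³ = 8.021 mg/L.
Pressure correction: C_s' = 8.021 × 0.746 = 5.984 mg/L.

C_s ≈ 5.98 mg/L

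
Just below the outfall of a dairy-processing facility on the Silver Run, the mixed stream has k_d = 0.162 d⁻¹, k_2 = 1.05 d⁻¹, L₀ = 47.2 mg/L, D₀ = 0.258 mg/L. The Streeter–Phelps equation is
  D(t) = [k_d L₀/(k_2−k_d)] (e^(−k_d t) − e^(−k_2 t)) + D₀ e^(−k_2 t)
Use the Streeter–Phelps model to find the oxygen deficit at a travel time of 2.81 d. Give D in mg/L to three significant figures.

D ≈ 5.02 mg/L

k_d L₀/(k_2−k_d) = 0.162×47.2/(1.05−0.162) = 7.646/0.8880 = 8.611 mg/L.
e^(−k_d t) = e^(−0.162×2.810) = 0.6343; e^(−k_2 t) = e^(−1.05×2.810) = 0.05231.
D = 8.611 × (0.6343 − 0.05231) + 0.258 × 0.05231 = 5.011 + 0.01350 = 5.025 mg/L.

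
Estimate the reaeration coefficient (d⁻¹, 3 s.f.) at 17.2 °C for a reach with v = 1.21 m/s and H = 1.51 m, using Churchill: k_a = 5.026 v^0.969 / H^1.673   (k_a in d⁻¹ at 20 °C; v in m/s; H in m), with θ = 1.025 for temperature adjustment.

k_a(20) = 5.026 × 1.21^0.969 / 1.51^1.673 = 5.026 × 1.203 / 1.993 = 3.034 d⁻¹.
k_a(17.2) = 3.034 × 1.025^(17.2−20) = 3.034 × 0.9332 = 2.831 d⁻¹.

k_a ≈ 2.83 d⁻¹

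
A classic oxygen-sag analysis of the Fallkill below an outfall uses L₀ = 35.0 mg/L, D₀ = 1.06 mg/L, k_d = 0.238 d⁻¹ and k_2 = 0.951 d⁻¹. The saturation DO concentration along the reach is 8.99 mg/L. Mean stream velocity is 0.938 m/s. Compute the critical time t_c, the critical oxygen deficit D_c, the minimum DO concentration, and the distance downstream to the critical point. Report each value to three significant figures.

With k_2/k_d = 3.996 and 1 − D₀(k_2−k_d)/(k_d L₀) = 0.9093,
t_c = ln(3.996 × 0.9093) / (0.951 − 0.238) = ln(3.633) / 0.7130 = 1.290/0.7130 = 1.809 d.
L(t_c) = L₀ e^(−k_d t_c) = 35.0 × 0.6501 = 22.75 mg/L, and at the critical point k_2 D_c = k_d L, so D_c = (0.238/0.951) × 22.75 = 5.694 mg/L.
Minimum DO = C_s − D_c = 8.99 − 5.694 = 3.296 mg/L.
x_c = v t_c = 0.938 m/s × 1.809 d × 86400 s/d = 146600 m ≈ 147 km.

t_c ≈ 1.81 d; D_c ≈ 5.69 mg/L; min DO ≈ 3.30 mg/L; x_c ≈ 147 km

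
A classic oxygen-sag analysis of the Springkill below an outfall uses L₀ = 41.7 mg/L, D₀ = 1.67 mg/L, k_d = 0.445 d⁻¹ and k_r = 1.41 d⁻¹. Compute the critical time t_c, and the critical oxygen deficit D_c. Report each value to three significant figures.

t_c = [1/(k_r−k_d)] ln[(k_r/k_d)(1 − D₀(k_r−k_d)/(k_d L₀))]
= [1/(1.41−0.445)] ln[(1.41/0.445)(1 − 1.67×0.9650/(0.445×41.7))]
= (1/0.9650) ln[3.169 × 0.9132] = 1.036 × ln(2.893) = 1.036 × 1.062 = 1.101 d.
D_c = (k_d/k_r) L₀ e^(−k_d t_c) = (0.445/1.41) × 41.7 × e^(−0.445×1.101) = 0.3156 × 41.7 × 0.6127 = 8.063 mg/L.

t_c ≈ 1.10 d; D_c ≈ 8.06 mg/L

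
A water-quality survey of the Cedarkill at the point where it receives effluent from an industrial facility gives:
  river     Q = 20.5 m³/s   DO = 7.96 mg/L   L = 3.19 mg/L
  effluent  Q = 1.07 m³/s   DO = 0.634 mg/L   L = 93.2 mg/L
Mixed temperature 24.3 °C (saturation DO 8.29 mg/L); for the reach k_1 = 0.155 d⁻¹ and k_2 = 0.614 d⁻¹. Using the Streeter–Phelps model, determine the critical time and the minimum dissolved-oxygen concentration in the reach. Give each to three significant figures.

t_c ≈ 2.32 d; minimum DO ≈ 6.94 mg/L

Mixed DO = (20.5×7.96 + 1.07×0.634)/(20.5+1.07) = 163.9/21.57 = 7.597 mg/L.
Mixed L₀ = (20.5×3.19 + 1.07×93.2)/(21.57) = 165.1/21.57 = 7.655 mg/L.
Initial deficit D₀ = C_s − DO₀ = 8.29 − 7.597 = 0.6934 mg/L.
t_c = (1/0.4590) ln[(0.614/0.155)(1 − 0.6934×0.4590/(0.155×7.655))] = 2.179 × ln(2.899) = 2.319 d.
D_c = (0.155/0.614) × 7.655 × e^(−0.155×2.319) = 0.2524 × 7.655 × 0.6981 = 1.349 mg/L.
Minimum DO = 8.29 − 1.349 = 6.941 mg/L.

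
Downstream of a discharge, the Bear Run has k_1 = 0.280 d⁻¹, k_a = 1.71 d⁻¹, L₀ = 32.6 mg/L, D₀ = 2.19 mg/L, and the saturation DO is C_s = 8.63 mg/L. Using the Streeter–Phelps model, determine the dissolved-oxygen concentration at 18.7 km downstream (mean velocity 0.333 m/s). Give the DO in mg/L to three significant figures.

DO ≈ 4.69 mg/L

Travel time t = x/v = 18.7 km / (0.333 m/s) = 18700 m / 0.333 m/s = 56160 s = 0.6500 d.
k_1 L₀/(k_a−k_1) = 0.280×32.6/(1.71−0.280) = 9.128/1.430 = 6.383 mg/L.
e^(−k_1 t) = e^(−0.280×0.6500) = 0.8336; e^(−k_a t) = e^(−1.71×0.6500) = 0.3291.
D = 6.383 × (0.8336 − 0.3291) + 2.19 × 0.3291 = 3.220 + 0.7207 = 3.941 mg/L.
DO = C_s − D = 8.63 − 3.941 = 4.689 mg/L.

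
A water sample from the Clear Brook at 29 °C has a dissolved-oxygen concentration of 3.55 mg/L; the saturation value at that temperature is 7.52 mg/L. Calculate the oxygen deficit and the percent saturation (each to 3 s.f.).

D ≈ 3.97 mg/L; 47.2 % saturation

D = C_s − C = 7.52 − 3.55 = 3.97 mg/L.
% saturation = 3.55/7.52 × 100 = 47.2 %.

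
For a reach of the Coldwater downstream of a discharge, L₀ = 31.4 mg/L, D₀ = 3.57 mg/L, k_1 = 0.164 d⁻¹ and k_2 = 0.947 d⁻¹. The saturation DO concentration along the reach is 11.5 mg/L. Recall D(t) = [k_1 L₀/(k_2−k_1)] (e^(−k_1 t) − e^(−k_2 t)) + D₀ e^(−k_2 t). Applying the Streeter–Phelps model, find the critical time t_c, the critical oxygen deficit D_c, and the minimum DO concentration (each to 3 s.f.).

At the critical point dD/dt = 0, so k_1 L₀ e^(−k_1 t) = k_2 D. Substituting D(t) from the Streeter–Phelps equation and solving for t gives
t_c = ln[(k_2/k_1)(1 − D₀(k_2−k_1)/(k_1 L₀))] / (k_2−k_1).
Here k_2−k_1 = 0.7830 d⁻¹ and 1 − D₀(k_2−k_1)/(k_1 L₀) = 1 − 3.57×0.7830/(0.164×31.4) = 0.4572, so
t_c = ln(5.774 × 0.4572) / 0.7830 = 0.9708 / 0.7830 = 1.240 d.
D_c = (k_1/k_2) L₀ e^(−k_1 t_c) = (0.164/0.947) × 31.4 × e^(−0.164×1.240) = 0.1732 × 31.4 × 0.8160 = 4.437 mg/L.
Minimum DO = C_s − D_c = 11.5 − 4.437 = 7.063 mg/L.

t_c ≈ 1.24 d; D_c ≈ 4.44 mg/L; min DO ≈ 7.06 mg/L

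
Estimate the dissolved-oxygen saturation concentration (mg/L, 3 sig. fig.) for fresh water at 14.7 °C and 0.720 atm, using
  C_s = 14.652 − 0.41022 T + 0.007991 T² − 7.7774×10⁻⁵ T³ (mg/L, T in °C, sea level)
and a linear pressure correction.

C_s ≈ 7.27 mg/L

At sea level: C_s = 14.652 − 0.41022×14.7 + 0.007991×14.7² − 7.7774×10⁻⁵×14.7³ = 10.10 mg/L.
Pressure correction: C_s' = 10.10 × 0.720 = 7.273 mg/L.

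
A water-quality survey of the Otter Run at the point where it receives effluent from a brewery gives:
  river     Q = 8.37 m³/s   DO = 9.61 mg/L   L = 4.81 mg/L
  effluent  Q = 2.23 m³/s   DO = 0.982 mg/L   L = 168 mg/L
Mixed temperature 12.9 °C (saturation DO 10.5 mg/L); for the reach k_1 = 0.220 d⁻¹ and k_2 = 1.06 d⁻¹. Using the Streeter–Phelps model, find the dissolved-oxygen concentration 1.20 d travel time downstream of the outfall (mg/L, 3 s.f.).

DO ≈ 4.74 mg/L

Mixed DO = (8.37×9.61 + 2.23×0.982)/(8.37+2.23) = 82.63/10.60 = 7.795 mg/L.
Mixed L₀ = (8.37×4.81 + 2.23×168)/(10.60) = 414.9/10.60 = 39.14 mg/L.
Initial deficit D₀ = C_s − DO₀ = 10.5 − 7.795 = 2.705 mg/L.
D(1.20) = [0.220×39.14/(1.06−0.220)](e^(−0.220×1.20) − e^(−1.06×1.20)) + 2.705 e^(−1.06×1.20)
= 10.25 × (0.7680 − 0.2803) + 2.705 × 0.2803 = 5.758 mg/L.
DO = 10.5 − 5.758 = 4.742 mg/L.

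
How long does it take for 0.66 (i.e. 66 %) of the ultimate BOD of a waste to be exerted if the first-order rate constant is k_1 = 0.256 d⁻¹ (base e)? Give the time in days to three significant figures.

t ≈ 4.21 d

y/L₀ = 1 − e^(−k_1 t) = 0.66 ⇒ e^(−k_1 t) = 0.340
t = −ln(0.340) / 0.256 = 1.079 / 0.256 = 4.214 d.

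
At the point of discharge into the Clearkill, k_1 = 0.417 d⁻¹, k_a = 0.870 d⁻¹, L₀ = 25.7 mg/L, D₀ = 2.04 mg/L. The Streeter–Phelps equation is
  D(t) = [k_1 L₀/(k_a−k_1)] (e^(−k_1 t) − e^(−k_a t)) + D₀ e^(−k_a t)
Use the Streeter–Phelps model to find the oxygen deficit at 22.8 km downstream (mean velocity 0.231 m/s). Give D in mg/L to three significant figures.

D ≈ 6.69 mg/L

Travel time t = x/v = 22.8 km / (0.231 m/s) = 22800 m / 0.231 m/s = 98700 s = 1.142 d.
k_1 L₀/(k_a−k_1) = 0.417×25.7/(0.870−0.417) = 10.72/0.4530 = 23.66 mg/L.
e^(−k_1 t) = e^(−0.417×1.142) = 0.6210; e^(−k_a t) = e^(−0.870×1.142) = 0.3701.
D = 23.66 × (0.6210 − 0.3701) + 2.04 × 0.3701 = 5.935 + 0.7551 = 6.691 mg/L.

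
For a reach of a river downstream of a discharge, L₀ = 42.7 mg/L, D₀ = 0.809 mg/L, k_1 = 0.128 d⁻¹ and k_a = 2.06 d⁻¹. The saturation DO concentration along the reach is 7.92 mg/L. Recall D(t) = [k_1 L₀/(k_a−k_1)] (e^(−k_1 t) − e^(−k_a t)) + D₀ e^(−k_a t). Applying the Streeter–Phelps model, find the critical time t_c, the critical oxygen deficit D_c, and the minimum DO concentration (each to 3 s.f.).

t_c ≈ 1.26 d; D_c ≈ 2.26 mg/L; min DO ≈ 5.66 mg/L

At the critical point dD/dt = 0, so k_1 L₀ e^(−k_1 t) = k_a D. Substituting D(t) from the Streeter–Phelps equation and solving for t gives
t_c = ln[(k_a/k_1)(1 − D₀(k_a−k_1)/(k_1 L₀))] / (k_a−k_1).
Here k_a−k_1 = 1.932 d⁻¹ and 1 − D₀(k_a−k_1)/(k_1 L₀) = 1 − 0.809×1.932/(0.128×42.7) = 0.7140, so
t_c = ln(16.09 × 0.7140) / 1.932 = 2.442 / 1.932 = 1.264 d.
D_c = (k_1/k_a) L₀ e^(−k_1 t_c) = (0.128/2.06) × 42.7 × e^(−0.128×1.264) = 0.06214 × 42.7 × 0.8506 = 2.257 mg/L.
Minimum DO = C_s − D_c = 7.92 − 2.257 = 5.663 mg/L.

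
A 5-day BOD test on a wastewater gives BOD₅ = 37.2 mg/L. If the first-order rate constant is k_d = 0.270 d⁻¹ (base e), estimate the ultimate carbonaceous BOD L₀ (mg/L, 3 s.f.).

L₀ ≈ 50.2 mg/L

BOD₅ = L₀(1 − e^(−5k_d)) ⇒ L₀ = BOD₅ / (1 − e^(−5×0.270))
= 37.2 / (1 − 0.2592) = 37.2 / 0.7408 = 50.22 mg/L.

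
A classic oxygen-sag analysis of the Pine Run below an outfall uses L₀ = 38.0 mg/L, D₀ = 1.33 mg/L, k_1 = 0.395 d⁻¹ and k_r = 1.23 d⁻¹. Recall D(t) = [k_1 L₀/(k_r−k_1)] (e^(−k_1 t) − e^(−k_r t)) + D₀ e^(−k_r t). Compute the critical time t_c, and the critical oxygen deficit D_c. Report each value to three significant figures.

t_c = [1/(k_r−k_1)] ln[(k_r/k_1)(1 − D₀(k_r−k_1)/(k_1 L₀))]
= [1/(1.23−0.395)] ln[(1.23/0.395)(1 − 1.33×0.8350/(0.395×38.0))]
= (1/0.8350) ln[3.114 × 0.9260] = 1.198 × ln(2.884) = 1.198 × 1.059 = 1.268 d.
D_c = (k_1/k_r) L₀ e^(−k_1 t_c) = (0.395/1.23) × 38.0 × e^(−0.395×1.268) = 0.3211 × 38.0 × 0.6059 = 7.394 mg/L.

t_c ≈ 1.27 d; D_c ≈ 7.39 mg/L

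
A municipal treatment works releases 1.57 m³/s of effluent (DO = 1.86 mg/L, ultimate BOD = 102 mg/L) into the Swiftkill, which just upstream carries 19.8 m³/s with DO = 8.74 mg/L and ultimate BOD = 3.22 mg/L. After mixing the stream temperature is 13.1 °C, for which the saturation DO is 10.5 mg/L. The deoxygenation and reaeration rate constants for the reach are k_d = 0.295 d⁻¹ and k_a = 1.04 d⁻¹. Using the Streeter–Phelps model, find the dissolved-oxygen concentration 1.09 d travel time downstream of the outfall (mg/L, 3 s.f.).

Mixed DO = (19.8×8.74 + 1.57×1.86)/(19.8+1.57) = 176.0/21.37 = 8.235 mg/L.
Mixed L₀ = (19.8×3.22 + 1.57×102)/(21.37) = 223.9/21.37 = 10.48 mg/L.
Initial deficit D₀ = C_s − DO₀ = 10.5 − 8.235 = 2.265 mg/L.
D(1.09) = [0.295×10.48/(1.04−0.295)](e^(−0.295×1.09) − e^(−1.04×1.09)) + 2.265 e^(−1.04×1.09)
= 4.149 × (0.7250 − 0.3219) + 2.265 × 0.3219 = 2.402 mg/L.
DO = 10.5 − 2.402 = 8.098 mg/L.

DO ≈ 8.10 mg/L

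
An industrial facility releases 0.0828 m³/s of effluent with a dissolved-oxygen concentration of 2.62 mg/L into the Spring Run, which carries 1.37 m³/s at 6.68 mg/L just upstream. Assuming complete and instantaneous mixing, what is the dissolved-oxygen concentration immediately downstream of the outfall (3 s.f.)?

6.45 mg/L

Flow-weighted mixing: C = (Q_r C_r + Q_w C_w)/(Q_r + Q_w)
= (1.37×6.68 + 0.0828×2.62)/(1.37 + 0.0828) = 9.369/1.453 = 6.449 mg/L.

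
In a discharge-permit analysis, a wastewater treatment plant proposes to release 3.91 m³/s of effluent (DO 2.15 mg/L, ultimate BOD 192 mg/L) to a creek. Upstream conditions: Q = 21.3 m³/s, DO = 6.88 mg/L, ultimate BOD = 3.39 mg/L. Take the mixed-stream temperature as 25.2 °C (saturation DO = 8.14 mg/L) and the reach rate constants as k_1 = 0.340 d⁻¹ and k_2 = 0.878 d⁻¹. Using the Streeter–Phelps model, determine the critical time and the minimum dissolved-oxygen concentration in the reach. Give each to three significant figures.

Mixed DO = (21.3×6.88 + 3.91×2.15)/(21.3+3.91) = 155.0/25.21 = 6.146 mg/L.
Mixed L₀ = (21.3×3.39 + 3.91×192)/(25.21) = 822.9/25.21 = 32.64 mg/L.
Initial deficit D₀ = C_s − DO₀ = 8.14 − 6.146 = 1.994 mg/L.
t_c = (1/0.5380) ln[(0.878/0.340)(1 − 1.994×0.5380/(0.340×32.64))] = 1.859 × ln(2.333) = 1.574 d.
D_c = (0.340/0.878) × 32.64 × e^(−0.340×1.574) = 0.3872 × 32.64 × 0.5855 = 7.401 mg/L.
Minimum DO = 8.14 − 7.401 = 0.7391 mg/L.

t_c ≈ 1.57 d; minimum DO ≈ 0.739 mg/L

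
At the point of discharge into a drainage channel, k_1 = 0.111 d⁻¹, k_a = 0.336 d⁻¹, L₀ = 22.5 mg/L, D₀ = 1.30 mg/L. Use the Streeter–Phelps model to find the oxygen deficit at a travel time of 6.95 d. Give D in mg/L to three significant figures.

k_1 L₀/(k_a−k_1) = 0.111×22.5/(0.336−0.111) = 2.498/0.2250 = 11.10 mg/L.
e^(−k_1 t) = e^(−0.111×6.950) = 0.4623; e^(−k_a t) = e^(−0.336×6.950) = 0.09679.
D = 11.10 × (0.4623 − 0.09679) + 1.30 × 0.09679 = 4.058 + 0.1258 = 4.183 mg/L.

D ≈ 4.18 mg/L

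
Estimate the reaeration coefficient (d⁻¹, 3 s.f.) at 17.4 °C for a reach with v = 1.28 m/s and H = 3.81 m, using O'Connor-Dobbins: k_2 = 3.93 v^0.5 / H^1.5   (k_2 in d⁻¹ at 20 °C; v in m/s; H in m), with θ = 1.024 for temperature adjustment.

k_2(20) = 3.93 × 1.28^0.5 / 3.81^1.5 = 3.93 × 1.131 / 7.437 = 0.5979 d⁻¹.
k_2(17.4) = 0.5979 × 1.024^(17.4−20) = 0.5979 × 0.9402 = 0.5621 d⁻¹.

k_2 ≈ 0.562 d⁻¹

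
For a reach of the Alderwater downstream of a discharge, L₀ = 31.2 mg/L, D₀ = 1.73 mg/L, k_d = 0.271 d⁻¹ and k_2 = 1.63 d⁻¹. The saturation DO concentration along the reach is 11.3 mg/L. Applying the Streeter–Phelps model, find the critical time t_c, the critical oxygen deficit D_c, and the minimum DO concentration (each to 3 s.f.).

At the critical point dD/dt = 0, so k_d L₀ e^(−k_d t) = k_2 D. Substituting D(t) from the Streeter–Phelps equation and solving for t gives
t_c = ln[(k_2/k_d)(1 − D₀(k_2−k_d)/(k_d L₀))] / (k_2−k_d).
Here k_2−k_d = 1.359 d⁻¹ and 1 − D₀(k_2−k_d)/(k_d L₀) = 1 − 1.73×1.359/(0.271×31.2) = 0.7219, so
t_c = ln(6.015 × 0.7219) / 1.359 = 1.468 / 1.359 = 1.081 d.
D_c = (k_d/k_2) L₀ e^(−k_d t_c) = (0.271/1.63) × 31.2 × e^(−0.271×1.081) = 0.1663 × 31.2 × 0.7462 = 3.871 mg/L.
Minimum DO = C_s − D_c = 11.3 − 3.871 = 7.429 mg/L.

t_c ≈ 1.08 d; D_c ≈ 3.87 mg/L; min DO ≈ 7.43 mg/L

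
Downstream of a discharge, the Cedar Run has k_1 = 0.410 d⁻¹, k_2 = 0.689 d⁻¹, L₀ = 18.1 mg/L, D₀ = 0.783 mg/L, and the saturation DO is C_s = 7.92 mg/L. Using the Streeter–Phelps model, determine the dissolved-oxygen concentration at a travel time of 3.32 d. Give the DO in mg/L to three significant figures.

k_1 L₀/(k_2−k_1) = 0.410×18.1/(0.689−0.410) = 7.421/0.2790 = 26.60 mg/L.
e^(−k_1 t) = e^(−0.410×3.320) = 0.2564; e^(−k_2 t) = e^(−0.689×3.320) = 0.1015.
D = 26.60 × (0.2564 − 0.1015) + 0.783 × 0.1015 = 4.118 + 0.07949 = 4.198 mg/L.
DO = C_s − D = 7.92 − 4.198 = 3.722 mg/L.

DO ≈ 3.72 mg/L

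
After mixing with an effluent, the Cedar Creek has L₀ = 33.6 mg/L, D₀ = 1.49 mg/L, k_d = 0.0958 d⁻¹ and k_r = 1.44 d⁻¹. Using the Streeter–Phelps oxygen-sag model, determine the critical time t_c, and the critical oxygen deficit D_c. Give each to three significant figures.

t_c ≈ 1.29 d; D_c ≈ 1.98 mg/L

t_c = [1/(k_r−k_d)] ln[(k_r/k_d)(1 − D₀(k_r−k_d)/(k_d L₀))]
= [1/(1.44−0.0958)] ln[(1.44/0.0958)(1 − 1.49×1.344/(0.0958×33.6))]
= (1/1.344) ln[15.03 × 0.3778] = 0.7439 × ln(5.678) = 0.7439 × 1.737 = 1.292 d.
L(t_c) = L₀ e^(−k_d t_c) = 33.6 × 0.8836 = 29.69 mg/L, and at the critical point k_r D_c = k_d L, so D_c = (0.0958/1.44) × 29.69 = 1.975 mg/L.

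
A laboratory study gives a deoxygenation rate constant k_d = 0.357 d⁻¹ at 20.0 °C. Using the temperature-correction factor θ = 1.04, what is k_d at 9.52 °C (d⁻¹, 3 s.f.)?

k_d ≈ 0.237 d⁻¹

k_d(T₂) = k_d(T₁) · θ^(T₂−T₁) = 0.357 × 1.04^(9.52−20.0)
= 0.357 × 1.04^-10.5 = 0.357 × 0.6630 = 0.2367 d⁻¹.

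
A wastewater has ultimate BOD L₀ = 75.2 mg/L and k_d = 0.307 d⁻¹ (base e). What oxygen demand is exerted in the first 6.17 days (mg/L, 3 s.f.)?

y ≈ 63.9 mg/L

y_t = L₀(1 − e^(−k_d t)) = 75.2 × (1 − e^(−0.307×6.17))
= 75.2 × (1 − 0.1504) = 75.2 × 0.8496 = 63.89 mg/L.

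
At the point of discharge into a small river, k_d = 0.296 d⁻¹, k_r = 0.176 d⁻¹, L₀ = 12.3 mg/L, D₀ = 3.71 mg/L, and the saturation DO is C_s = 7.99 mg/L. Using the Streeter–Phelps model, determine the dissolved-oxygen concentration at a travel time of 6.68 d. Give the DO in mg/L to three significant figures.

k_d L₀/(k_r−k_d) = 0.296×12.3/(0.176−0.296) = 3.641/-0.1200 = -30.34 mg/L.
e^(−k_d t) = e^(−0.296×6.680) = 0.1384; e^(−k_r t) = e^(−0.176×6.680) = 0.3086.
D = -30.34 × (0.1384 − 0.3086) + 3.71 × 0.3086 = 5.163 + 1.145 = 6.308 mg/L.
DO = C_s − D = 7.99 − 6.308 = 1.682 mg/L.

DO ≈ 1.68 mg/L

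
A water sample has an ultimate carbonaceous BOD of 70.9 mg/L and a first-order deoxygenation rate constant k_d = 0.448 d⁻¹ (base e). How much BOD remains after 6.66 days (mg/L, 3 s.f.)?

L_t = L₀ e^(−k_d t) = 70.9 × e^(−0.448×6.66) = 70.9 × 0.05061 = 3.588 mg/L.

L ≈ 3.59 mg/L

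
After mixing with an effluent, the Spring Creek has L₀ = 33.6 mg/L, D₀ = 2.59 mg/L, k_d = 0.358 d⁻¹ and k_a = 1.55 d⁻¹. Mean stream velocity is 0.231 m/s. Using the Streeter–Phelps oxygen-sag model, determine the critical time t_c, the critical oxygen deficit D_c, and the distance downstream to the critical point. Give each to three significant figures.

t_c ≈ 0.981 d; D_c ≈ 5.46 mg/L; x_c ≈ 19.6 km

At the critical point dD/dt = 0, so k_d L₀ e^(−k_d t) = k_a D. Substituting D(t) from the Streeter–Phelps equation and solving for t gives
t_c = ln[(k_a/k_d)(1 − D₀(k_a−k_d)/(k_d L₀))] / (k_a−k_d).
Here k_a−k_d = 1.192 d⁻¹ and 1 − D₀(k_a−k_d)/(k_d L₀) = 1 − 2.59×1.192/(0.358×33.6) = 0.7433, so
t_c = ln(4.330 × 0.7433) / 1.192 = 1.169 / 1.192 = 0.9806 d.
L(t_c) = L₀ e^(−k_d t_c) = 33.6 × 0.7039 = 23.65 mg/L, and at the critical point k_a D_c = k_d L, so D_c = (0.358/1.55) × 23.65 = 5.463 mg/L.
x_c = v t_c = 0.231 m/s × 0.9806 d × 86400 s/d = 19570 m ≈ 19.6 km.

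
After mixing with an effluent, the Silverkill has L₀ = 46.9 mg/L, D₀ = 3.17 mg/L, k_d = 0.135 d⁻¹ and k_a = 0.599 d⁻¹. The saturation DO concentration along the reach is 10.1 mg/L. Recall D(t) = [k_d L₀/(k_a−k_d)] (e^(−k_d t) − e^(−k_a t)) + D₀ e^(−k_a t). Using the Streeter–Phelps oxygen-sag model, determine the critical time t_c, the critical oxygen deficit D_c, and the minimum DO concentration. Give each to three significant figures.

t_c = [1/(k_a−k_d)] ln[(k_a/k_d)(1 − D₀(k_a−k_d)/(k_d L₀))]
= [1/(0.599−0.135)] ln[(0.599/0.135)(1 − 3.17×0.4640/(0.135×46.9))]
= (1/0.4640) ln[4.437 × 0.7677] = 2.155 × ln(3.406) = 2.155 × 1.226 = 2.641 d.
D_c = (k_d/k_a) L₀ e^(−k_d t_c) = (0.135/0.599) × 46.9 × e^(−0.135×2.641) = 0.2254 × 46.9 × 0.7001 = 7.400 mg/L.
Minimum DO = C_s − D_c = 10.1 − 7.400 = 2.700 mg/L.

t_c ≈ 2.64 d; D_c ≈ 7.40 mg/L; min DO ≈ 2.70 mg/L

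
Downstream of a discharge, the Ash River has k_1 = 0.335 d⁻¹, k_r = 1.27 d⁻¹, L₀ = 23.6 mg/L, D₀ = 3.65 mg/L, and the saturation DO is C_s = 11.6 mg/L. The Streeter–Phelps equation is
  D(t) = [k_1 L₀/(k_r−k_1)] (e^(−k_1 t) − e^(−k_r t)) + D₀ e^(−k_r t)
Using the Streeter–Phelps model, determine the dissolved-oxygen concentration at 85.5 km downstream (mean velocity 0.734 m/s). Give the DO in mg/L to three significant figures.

Travel time t = x/v = 85.5 km / (0.734 m/s) = 85500 m / 0.734 m/s = 116500 s = 1.348 d.
k_1 L₀/(k_r−k_1) = 0.335×23.6/(1.27−0.335) = 7.906/0.9350 = 8.456 mg/L.
e^(−k_1 t) = e^(−0.335×1.348) = 0.6366; e^(−k_r t) = e^(−1.27×1.348) = 0.1805.
D = 8.456 × (0.6366 − 0.1805) + 3.65 × 0.1805 = 3.857 + 0.6587 = 4.515 mg/L.
DO = C_s − D = 11.6 − 4.515 = 7.085 mg/L.

DO ≈ 7.08 mg/L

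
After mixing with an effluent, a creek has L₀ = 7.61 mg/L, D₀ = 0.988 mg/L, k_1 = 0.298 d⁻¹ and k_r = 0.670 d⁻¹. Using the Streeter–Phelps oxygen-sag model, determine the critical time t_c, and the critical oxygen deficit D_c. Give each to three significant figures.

t_c ≈ 1.70 d; D_c ≈ 2.04 mg/L

t_c = [1/(k_r−k_1)] ln[(k_r/k_1)(1 − D₀(k_r−k_1)/(k_1 L₀))]
= [1/(0.670−0.298)] ln[(0.670/0.298)(1 − 0.988×0.3720/(0.298×7.61))]
= (1/0.3720) ln[2.248 × 0.8379] = 2.688 × ln(1.884) = 2.688 × 0.6334 = 1.703 d.
L(t_c) = L₀ e^(−k_1 t_c) = 7.61 × 0.6021 = 4.582 mg/L, and at the critical point k_r D_c = k_1 L, so D_c = (0.298/0.670) × 4.582 = 2.038 mg/L.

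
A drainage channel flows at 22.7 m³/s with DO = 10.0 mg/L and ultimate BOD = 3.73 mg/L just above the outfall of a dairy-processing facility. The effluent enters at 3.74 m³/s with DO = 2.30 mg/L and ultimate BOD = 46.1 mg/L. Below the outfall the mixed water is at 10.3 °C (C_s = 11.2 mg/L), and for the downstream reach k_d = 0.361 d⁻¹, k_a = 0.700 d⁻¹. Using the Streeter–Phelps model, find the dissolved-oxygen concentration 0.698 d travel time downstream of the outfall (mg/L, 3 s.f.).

DO ≈ 8.10 mg/L

Mixed DO = (22.7×10.0 + 3.74×2.30)/(22.7+3.74) = 235.6/26.44 = 8.911 mg/L.
Mixed L₀ = (22.7×3.73 + 3.74×46.1)/(26.44) = 257.1/26.44 = 9.723 mg/L.
Initial deficit D₀ = C_s − DO₀ = 11.2 − 8.911 = 2.289 mg/L.
D(0.698) = [0.361×9.723/(0.700−0.361)](e^(−0.361×0.698) − e^(−0.700×0.698)) + 2.289 e^(−0.700×0.698)
= 10.35 × (0.7773 − 0.6135) + 2.289 × 0.6135 = 3.100 mg/L.
DO = 11.2 − 3.100 = 8.100 mg/L.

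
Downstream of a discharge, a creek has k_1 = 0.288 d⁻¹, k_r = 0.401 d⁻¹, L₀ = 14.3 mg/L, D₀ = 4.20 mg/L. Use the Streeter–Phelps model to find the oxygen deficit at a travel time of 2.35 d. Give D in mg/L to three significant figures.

k_1 L₀/(k_r−k_1) = 0.288×14.3/(0.401−0.288) = 4.118/0.1130 = 36.45 mg/L.
e^(−k_1 t) = e^(−0.288×2.350) = 0.5082; e^(−k_r t) = e^(−0.401×2.350) = 0.3897.
D = 36.45 × (0.5082 − 0.3897) + 4.20 × 0.3897 = 4.320 + 1.637 = 5.957 mg/L.

D ≈ 5.96 mg/L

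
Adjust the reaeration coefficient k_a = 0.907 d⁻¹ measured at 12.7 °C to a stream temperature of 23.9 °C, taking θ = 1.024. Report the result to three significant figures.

k_a ≈ 1.18 d⁻¹

k_a(T₂) = k_a(T₁) · θ^(T₂−T₁) = 0.907 × 1.024^(23.9−12.7)
= 0.907 × 1.024^11.2 = 0.907 × 1.304 = 1.183 d⁻¹.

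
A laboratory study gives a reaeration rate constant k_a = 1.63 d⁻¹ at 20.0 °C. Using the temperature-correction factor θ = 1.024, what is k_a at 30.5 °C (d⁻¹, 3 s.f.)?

k_a(T₂) = k_a(T₁) · θ^(T₂−T₁) = 1.63 × 1.024^(30.5−20.0)
= 1.63 × 1.024^10.5 = 1.63 × 1.283 = 2.091 d⁻¹.

k_a ≈ 2.09 d⁻¹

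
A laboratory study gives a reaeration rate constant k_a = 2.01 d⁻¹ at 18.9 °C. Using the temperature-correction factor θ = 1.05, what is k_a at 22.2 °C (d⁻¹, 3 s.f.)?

k_a(T₂) = k_a(T₁) · θ^(T₂−T₁) = 2.01 × 1.05^(22.2−18.9)
= 2.01 × 1.05^3.30 = 2.01 × 1.175 = 2.361 d⁻¹.

k_a ≈ 2.36 d⁻¹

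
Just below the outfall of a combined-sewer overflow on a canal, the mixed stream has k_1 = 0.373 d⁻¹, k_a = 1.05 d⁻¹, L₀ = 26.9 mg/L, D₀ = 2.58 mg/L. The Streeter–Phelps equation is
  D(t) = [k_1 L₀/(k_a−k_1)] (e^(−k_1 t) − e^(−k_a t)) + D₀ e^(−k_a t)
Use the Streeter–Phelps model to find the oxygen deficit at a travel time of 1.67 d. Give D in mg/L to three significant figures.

k_1 L₀/(k_a−k_1) = 0.373×26.9/(1.05−0.373) = 10.03/0.6770 = 14.82 mg/L.
e^(−k_1 t) = e^(−0.373×1.670) = 0.5364; e^(−k_a t) = e^(−1.05×1.670) = 0.1732.
D = 14.82 × (0.5364 − 0.1732) + 2.58 × 0.1732 = 5.383 + 0.4468 = 5.830 mg/L.

D ≈ 5.83 mg/L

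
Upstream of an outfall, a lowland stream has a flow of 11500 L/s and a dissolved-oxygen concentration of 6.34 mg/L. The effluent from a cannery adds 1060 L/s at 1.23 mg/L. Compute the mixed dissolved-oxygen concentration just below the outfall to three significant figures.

5.91 mg/L

Flow-weighted mixing: C = (Q_r C_r + Q_w C_w)/(Q_r + Q_w)
= (11500×6.34 + 1060×1.23)/(11500 + 1060) = 74210/12560 = 5.909 mg/L.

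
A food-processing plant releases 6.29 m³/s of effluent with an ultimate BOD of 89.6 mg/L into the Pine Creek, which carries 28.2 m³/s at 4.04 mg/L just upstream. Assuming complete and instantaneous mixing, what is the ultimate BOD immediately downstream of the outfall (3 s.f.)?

Flow-weighted mixing: C = (Q_r C_r + Q_w C_w)/(Q_r + Q_w)
= (28.2×4.04 + 6.29×89.6)/(28.2 + 6.29) = 677.5/34.49 = 19.64 mg/L.

19.6 mg/L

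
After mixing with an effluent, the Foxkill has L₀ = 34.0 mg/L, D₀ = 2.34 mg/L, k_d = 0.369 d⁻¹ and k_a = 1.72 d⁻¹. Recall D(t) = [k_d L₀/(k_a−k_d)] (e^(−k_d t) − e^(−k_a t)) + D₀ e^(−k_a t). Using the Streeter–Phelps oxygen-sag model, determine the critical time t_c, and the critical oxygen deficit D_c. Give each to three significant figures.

With k_a/k_d = 4.661 and 1 − D₀(k_a−k_d)/(k_d L₀) = 0.7480,
t_c = ln(4.661 × 0.7480) / (1.72 − 0.369) = ln(3.487) / 1.351 = 1.249/1.351 = 0.9245 d.
D_c = (k_d/k_a) L₀ e^(−k_d t_c) = (0.369/1.72) × 34.0 × e^(−0.369×0.9245) = 0.2145 × 34.0 × 0.7110 = 5.186 mg/L.

t_c ≈ 0.924 d; D_c ≈ 5.19 mg/L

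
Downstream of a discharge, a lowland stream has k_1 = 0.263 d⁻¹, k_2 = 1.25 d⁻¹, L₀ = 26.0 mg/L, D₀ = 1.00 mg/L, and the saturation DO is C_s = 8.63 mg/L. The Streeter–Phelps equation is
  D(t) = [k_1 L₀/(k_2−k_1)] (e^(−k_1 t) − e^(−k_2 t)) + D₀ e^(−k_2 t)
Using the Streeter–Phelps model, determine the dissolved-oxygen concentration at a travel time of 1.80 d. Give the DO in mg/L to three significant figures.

DO ≈ 4.94 mg/L

k_1 L₀/(k_2−k_1) = 0.263×26.0/(1.25−0.263) = 6.838/0.9870 = 6.928 mg/L.
e^(−k_1 t) = e^(−0.263×1.800) = 0.6229; e^(−k_2 t) = e^(−1.25×1.800) = 0.1054.
D = 6.928 × (0.6229 − 0.1054) + 1.00 × 0.1054 = 3.585 + 0.1054 = 3.691 mg/L.
DO = C_s − D = 8.63 − 3.691 = 4.939 mg/L.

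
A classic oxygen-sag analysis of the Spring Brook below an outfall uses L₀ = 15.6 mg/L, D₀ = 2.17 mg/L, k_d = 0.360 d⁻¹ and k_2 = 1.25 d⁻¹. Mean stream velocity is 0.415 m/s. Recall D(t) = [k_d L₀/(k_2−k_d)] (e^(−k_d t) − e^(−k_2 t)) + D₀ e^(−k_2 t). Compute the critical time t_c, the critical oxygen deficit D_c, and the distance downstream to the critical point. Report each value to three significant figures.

t_c ≈ 0.925 d; D_c ≈ 3.22 mg/L; x_c ≈ 33.2 km

With k_2/k_d = 3.472 and 1 − D₀(k_2−k_d)/(k_d L₀) = 0.6561,
t_c = ln(3.472 × 0.6561) / (1.25 − 0.360) = ln(2.278) / 0.8900 = 0.8234/0.8900 = 0.9251 d.
L(t_c) = L₀ e^(−k_d t_c) = 15.6 × 0.7167 = 11.18 mg/L, and at the critical point k_2 D_c = k_d L, so D_c = (0.360/1.25) × 11.18 = 3.220 mg/L.
x_c = v t_c = 0.415 m/s × 0.9251 d × 86400 s/d = 33170 m ≈ 33.2 km.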